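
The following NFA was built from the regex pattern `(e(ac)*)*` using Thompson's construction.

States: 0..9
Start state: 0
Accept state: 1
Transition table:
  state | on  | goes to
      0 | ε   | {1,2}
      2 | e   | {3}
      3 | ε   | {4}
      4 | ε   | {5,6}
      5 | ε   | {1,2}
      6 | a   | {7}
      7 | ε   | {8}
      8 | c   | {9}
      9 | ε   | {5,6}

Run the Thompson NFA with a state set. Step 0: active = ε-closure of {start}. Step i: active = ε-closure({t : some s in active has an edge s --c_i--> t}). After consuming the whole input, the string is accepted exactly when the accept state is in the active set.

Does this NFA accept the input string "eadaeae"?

start: ε-closure({0}) = {0,1,2}
'e' @ 1: {1,2,3,4,5,6}  ✓accept
'a' @ 2: {7,8}
'd' @ 3: {}  — no active states
rest 'aeae' ignored (set empty)
final: {}; accept 1 not in set

Answer: REJECT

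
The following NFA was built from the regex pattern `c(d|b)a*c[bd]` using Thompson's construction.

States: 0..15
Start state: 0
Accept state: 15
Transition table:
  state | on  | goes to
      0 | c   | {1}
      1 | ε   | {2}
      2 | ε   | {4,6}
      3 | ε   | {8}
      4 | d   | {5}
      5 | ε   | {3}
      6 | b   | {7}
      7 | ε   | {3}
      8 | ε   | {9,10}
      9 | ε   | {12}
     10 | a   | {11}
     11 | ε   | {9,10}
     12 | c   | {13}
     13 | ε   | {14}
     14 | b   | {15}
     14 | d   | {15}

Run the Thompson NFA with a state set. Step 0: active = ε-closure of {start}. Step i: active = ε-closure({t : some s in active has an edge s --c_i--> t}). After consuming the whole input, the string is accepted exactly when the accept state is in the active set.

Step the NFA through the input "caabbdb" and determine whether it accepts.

Answer: REJECT

Trace:
start: ε-closure({0}) = {0}
'c' @ 1: {1,2,4,6}
'a' @ 2: {}  — no active states
rest 'abbdb' ignored (set empty)
after full input: {}  (accept=15 not in)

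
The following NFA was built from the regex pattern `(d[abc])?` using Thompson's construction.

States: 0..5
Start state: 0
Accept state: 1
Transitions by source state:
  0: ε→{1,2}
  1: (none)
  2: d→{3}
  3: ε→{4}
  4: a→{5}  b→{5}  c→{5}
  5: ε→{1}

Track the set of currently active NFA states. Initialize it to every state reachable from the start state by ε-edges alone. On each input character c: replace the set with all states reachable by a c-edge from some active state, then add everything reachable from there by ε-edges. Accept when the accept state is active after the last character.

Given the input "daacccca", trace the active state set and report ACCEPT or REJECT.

Answer: REJECT

Derivation:
start: ε-closure({0}) = {0,1,2}
'd' @ 1: {3,4}
'a' @ 2: {1,5}  [accepting]
'a' @ 3: {}  — dead — no transitions
rest 'cccca' ignored (set empty)
end set {} — state 1 not in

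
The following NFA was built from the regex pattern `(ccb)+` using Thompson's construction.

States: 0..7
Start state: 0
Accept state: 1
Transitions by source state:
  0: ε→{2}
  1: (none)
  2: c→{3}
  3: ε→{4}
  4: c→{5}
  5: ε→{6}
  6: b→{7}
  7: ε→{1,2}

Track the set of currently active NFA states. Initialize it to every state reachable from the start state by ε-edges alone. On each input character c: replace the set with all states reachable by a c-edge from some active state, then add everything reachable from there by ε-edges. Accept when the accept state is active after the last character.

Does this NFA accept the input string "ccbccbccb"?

Answer: ACCEPT

Derivation:
S₀ = ε-closure({0}) = {0,2}
'c' @ 1: {3,4}
'c' @ 2: {5,6}
'b' @ 3: {1,2,7}  (accept∈set)
'c' @ 4: {3,4}
'c' @ 5: {5,6}
'b' @ 6: {1,2,7}  (accept∈set)
'c' @ 7: {3,4}
'c' @ 8: {5,6}
'b' @ 9: {1,2,7}  (accept∈set)
end set {1,2,7} — state 1 in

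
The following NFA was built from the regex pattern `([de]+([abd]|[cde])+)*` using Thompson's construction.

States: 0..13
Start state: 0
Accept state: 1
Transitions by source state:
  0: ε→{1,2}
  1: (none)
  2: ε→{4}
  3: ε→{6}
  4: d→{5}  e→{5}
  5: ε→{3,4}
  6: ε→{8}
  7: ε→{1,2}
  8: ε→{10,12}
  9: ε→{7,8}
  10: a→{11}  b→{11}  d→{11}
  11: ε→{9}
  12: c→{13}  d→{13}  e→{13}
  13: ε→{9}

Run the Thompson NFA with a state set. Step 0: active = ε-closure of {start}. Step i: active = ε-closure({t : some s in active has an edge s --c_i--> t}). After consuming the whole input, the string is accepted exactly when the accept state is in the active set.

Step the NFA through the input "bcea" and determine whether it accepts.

Answer: REJECT

Steps:
initial (ε-close {0}): {0,1,2,4}
'b' @ 1: {}  — state set empty
rest 'cea' ignored (set empty)
after full input: {}  (accept=1 not in)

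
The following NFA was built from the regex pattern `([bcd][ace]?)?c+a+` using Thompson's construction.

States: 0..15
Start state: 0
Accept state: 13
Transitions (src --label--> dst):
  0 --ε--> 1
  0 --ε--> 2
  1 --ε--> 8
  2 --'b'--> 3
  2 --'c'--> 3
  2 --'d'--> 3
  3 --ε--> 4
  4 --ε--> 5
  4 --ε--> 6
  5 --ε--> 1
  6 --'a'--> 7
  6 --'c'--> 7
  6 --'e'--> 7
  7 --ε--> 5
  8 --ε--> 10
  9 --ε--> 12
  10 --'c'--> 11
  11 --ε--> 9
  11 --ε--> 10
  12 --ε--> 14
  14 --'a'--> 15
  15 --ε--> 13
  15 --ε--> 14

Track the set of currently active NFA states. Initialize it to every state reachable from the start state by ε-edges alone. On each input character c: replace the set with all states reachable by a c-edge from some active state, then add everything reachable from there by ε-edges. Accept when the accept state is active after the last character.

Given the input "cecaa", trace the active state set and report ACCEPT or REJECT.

S₀ = ε-closure({0}) = {0,1,2,8,10}
'c' @ 1: {1,3,4,5,6,8,9,10,11,12,14}
'e' @ 2: {1,5,7,8,10}
'c' @ 3: {9,10,11,12,14}
'a' @ 4: {13,14,15}  ✓accept
'a' @ 5: {13,14,15}  ✓accept
after full input: {13,14,15}  (accept=13 in)

Answer: ACCEPT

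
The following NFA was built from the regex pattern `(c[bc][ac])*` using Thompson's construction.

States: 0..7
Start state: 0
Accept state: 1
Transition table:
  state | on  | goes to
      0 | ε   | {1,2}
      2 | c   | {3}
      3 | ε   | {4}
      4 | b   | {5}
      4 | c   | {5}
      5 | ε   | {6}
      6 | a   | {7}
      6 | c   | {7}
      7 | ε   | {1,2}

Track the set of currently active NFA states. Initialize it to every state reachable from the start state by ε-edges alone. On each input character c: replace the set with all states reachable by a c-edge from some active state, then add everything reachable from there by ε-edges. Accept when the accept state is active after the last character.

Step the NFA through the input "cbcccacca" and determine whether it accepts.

S₀ = ε-closure({0}) = {0,1,2}
'c' @ 1: {3,4}
'b' @ 2: {5,6}
'c' @ 3: {1,2,7}  (accept∈set)
'c' @ 4: {3,4}
'c' @ 5: {5,6}
'a' @ 6: {1,2,7}  (accept∈set)
'c' @ 7: {3,4}
'c' @ 8: {5,6}
'a' @ 9: {1,2,7}  (accept∈set)
end set {1,2,7} — state 1 in

Answer: ACCEPT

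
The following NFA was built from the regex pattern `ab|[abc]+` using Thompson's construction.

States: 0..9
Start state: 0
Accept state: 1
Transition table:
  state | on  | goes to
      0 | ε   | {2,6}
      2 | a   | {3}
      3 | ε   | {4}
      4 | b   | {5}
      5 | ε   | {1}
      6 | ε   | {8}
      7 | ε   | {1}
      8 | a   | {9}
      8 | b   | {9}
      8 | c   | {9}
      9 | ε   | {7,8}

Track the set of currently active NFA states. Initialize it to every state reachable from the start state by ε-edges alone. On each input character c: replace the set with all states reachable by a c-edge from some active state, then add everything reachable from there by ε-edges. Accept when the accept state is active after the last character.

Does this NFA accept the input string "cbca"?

Answer: ACCEPT

Steps:
S₀ = ε-closure({0}) = {0,2,6,8}
'c' @ 1: {1,7,8,9}  (accept∈set)
'b' @ 2: {1,7,8,9}  (accept∈set)
'c' @ 3: {1,7,8,9}  (accept∈set)
'a' @ 4: {1,7,8,9}  (accept∈set)
after full input: {1,7,8,9}  (accept=1 in)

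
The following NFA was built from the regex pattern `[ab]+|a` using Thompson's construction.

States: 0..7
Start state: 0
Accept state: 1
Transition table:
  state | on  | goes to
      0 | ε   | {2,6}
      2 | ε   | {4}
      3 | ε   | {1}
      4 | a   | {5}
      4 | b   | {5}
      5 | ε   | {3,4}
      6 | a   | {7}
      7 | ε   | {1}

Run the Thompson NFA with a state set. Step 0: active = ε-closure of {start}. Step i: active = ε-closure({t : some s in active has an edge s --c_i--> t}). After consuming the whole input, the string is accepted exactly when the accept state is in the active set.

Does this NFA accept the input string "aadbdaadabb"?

S₀ = ε-closure({0}) = {0,2,4,6}
'a' @ 1: {1,3,4,5,7}  (accept∈set)
'a' @ 2: {1,3,4,5}  (accept∈set)
'd' @ 3: {}  — no active states
rest 'bdaadabb' ignored (set empty)
final: {}; accept 1 not in set

Answer: REJECT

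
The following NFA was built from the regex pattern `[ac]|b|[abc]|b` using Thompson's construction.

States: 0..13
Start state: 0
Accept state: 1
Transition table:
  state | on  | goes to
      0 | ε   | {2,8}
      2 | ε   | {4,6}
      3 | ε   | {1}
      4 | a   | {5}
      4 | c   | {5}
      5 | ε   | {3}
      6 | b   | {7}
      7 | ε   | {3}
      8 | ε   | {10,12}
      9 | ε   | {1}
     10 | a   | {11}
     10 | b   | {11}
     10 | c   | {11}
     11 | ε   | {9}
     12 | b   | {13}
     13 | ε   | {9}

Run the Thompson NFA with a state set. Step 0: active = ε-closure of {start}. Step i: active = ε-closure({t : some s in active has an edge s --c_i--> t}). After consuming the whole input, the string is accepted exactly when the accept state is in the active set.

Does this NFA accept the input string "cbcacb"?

S₀ = ε-closure({0}) = {0,2,4,6,8,10,12}
'c' @ 1: {1,3,5,9,11}  (accept∈set)
'b' @ 2: {}  — dead — no transitions
rest 'cacb' ignored (set empty)
after full input: {}  (accept=1 not in)

Answer: REJECT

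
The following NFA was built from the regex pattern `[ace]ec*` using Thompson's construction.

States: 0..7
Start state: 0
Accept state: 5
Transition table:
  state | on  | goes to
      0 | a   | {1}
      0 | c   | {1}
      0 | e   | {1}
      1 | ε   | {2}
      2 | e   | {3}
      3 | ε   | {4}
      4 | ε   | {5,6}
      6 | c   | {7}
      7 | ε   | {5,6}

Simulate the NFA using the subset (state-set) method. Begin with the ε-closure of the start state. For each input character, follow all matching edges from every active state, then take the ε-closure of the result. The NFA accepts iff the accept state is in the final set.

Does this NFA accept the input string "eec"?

Answer: ACCEPT

Trace:
initial (ε-close {0}): {0}
'e' @ 1: {1,2}
'e' @ 2: {3,4,5,6}  [accepting]
'c' @ 3: {5,6,7}  [accepting]
after full input: {5,6,7}  (accept=5 in)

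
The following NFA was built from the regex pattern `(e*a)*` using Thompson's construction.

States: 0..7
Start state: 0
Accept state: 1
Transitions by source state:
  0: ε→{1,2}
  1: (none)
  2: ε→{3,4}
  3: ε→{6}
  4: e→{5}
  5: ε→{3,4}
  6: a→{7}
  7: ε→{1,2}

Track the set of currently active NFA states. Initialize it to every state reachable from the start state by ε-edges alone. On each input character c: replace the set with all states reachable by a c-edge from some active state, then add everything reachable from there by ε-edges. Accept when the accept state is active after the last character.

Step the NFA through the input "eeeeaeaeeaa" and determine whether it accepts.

initial (ε-close {0}): {0,1,2,3,4,6}
'e' @ 1: {3,4,5,6}
'e' @ 2: {3,4,5,6}
'e' @ 3: {3,4,5,6}
'e' @ 4: {3,4,5,6}
'a' @ 5: {1,2,3,4,6,7}  [accepting]
'e' @ 6: {3,4,5,6}
'a' @ 7: {1,2,3,4,6,7}  [accepting]
'e' @ 8: {3,4,5,6}
'e' @ 9: {3,4,5,6}
'a' @ 10: {1,2,3,4,6,7}  [accepting]
'a' @ 11: {1,2,3,4,6,7}  [accepting]
end set {1,2,3,4,6,7} — state 1 in

Answer: ACCEPT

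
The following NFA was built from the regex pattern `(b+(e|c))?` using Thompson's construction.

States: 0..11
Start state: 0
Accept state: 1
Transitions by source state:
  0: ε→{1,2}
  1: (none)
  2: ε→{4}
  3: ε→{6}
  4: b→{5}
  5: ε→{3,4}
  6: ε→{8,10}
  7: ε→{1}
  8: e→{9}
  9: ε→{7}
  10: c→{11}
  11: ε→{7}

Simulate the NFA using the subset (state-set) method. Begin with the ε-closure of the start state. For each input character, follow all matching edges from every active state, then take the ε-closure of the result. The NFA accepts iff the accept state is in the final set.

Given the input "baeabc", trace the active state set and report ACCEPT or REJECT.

start: ε-closure({0}) = {0,1,2,4}
'b' @ 1: {3,4,5,6,8,10}
'a' @ 2: {}  — dead — no transitions
rest 'eabc' ignored (set empty)
end set {} — state 1 not in

Answer: REJECT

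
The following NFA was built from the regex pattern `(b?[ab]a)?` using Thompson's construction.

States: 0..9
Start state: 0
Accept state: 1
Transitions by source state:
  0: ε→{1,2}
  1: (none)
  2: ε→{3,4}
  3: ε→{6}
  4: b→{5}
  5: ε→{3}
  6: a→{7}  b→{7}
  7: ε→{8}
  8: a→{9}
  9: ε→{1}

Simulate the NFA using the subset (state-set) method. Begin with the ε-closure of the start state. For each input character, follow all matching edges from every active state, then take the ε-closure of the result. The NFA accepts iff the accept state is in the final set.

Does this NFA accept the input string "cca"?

S₀ = ε-closure({0}) = {0,1,2,3,4,6}
'c' @ 1: {}  — dead — no transitions
rest 'ca' ignored (set empty)
end set {} — state 1 not in

Answer: REJECT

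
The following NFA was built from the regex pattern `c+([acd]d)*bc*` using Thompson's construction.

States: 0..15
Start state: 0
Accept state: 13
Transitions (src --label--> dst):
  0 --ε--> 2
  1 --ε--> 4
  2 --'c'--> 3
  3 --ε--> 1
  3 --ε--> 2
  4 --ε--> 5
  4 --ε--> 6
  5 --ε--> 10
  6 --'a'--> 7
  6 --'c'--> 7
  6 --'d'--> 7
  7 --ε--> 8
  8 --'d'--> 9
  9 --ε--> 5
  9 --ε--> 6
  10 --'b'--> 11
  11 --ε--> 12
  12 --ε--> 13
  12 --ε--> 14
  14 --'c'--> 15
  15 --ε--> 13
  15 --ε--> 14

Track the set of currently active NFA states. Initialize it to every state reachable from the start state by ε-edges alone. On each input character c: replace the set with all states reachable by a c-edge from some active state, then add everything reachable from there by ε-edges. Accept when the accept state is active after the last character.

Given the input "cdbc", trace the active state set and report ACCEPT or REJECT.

Answer: REJECT

Steps:
initial (ε-close {0}): {0,2}
'c' @ 1: {1,2,3,4,5,6,10}
'd' @ 2: {7,8}
'b' @ 3: {}  — dead — no transitions
rest 'c' ignored (set empty)
after full input: {}  (accept=13 not in)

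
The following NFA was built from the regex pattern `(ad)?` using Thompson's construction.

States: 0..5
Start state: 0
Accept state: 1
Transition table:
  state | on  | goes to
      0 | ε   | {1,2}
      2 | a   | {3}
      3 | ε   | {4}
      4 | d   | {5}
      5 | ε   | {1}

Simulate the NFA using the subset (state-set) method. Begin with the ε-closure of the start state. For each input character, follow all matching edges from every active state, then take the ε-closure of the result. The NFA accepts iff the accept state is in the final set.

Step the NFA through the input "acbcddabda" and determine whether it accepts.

Answer: REJECT

Derivation:
S₀ = ε-closure({0}) = {0,1,2}
'a' @ 1: {3,4}
'c' @ 2: {}  — state set empty
rest 'bcddabda' ignored (set empty)
end set {} — state 1 not in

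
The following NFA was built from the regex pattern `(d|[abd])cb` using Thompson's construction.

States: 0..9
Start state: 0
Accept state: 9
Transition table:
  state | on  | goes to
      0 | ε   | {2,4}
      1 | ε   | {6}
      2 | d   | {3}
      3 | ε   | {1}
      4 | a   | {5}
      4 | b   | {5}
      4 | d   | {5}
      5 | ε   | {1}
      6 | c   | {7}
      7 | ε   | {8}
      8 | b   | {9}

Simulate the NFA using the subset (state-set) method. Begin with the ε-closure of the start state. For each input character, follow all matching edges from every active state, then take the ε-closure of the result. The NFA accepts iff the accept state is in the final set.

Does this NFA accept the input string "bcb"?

Answer: ACCEPT

Derivation:
start: ε-closure({0}) = {0,2,4}
'b' @ 1: {1,5,6}
'c' @ 2: {7,8}
'b' @ 3: {9}  (accept∈set)
after full input: {9}  (accept=9 in)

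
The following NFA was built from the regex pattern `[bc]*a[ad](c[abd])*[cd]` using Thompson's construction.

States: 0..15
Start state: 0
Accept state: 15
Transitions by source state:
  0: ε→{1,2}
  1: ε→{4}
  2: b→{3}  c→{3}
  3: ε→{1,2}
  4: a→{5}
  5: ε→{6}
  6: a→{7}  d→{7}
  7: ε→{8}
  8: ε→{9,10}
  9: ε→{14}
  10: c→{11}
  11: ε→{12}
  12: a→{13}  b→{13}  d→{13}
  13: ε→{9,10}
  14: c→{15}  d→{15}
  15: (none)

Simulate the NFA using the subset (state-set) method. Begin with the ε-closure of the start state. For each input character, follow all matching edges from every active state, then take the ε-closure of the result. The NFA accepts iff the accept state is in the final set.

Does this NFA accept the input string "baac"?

Answer: ACCEPT

Steps:
initial (ε-close {0}): {0,1,2,4}
'b' @ 1: {1,2,3,4}
'a' @ 2: {5,6}
'a' @ 3: {7,8,9,10,14}
'c' @ 4: {11,12,15}  (accept∈set)
end set {11,12,15} — state 15 in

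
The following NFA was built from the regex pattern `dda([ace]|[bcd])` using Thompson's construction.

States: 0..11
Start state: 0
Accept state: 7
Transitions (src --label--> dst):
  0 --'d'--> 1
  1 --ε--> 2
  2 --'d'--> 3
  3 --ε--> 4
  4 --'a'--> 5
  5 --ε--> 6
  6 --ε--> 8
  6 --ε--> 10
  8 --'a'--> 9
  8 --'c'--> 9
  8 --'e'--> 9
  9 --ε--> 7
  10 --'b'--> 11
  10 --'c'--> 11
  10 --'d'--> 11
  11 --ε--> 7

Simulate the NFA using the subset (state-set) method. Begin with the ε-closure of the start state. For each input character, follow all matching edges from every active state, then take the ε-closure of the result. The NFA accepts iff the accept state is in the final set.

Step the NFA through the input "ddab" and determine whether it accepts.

start: ε-closure({0}) = {0}
'd' @ 1: {1,2}
'd' @ 2: {3,4}
'a' @ 3: {5,6,8,10}
'b' @ 4: {7,11}  [accepting]
end set {7,11} — state 7 in

Answer: ACCEPT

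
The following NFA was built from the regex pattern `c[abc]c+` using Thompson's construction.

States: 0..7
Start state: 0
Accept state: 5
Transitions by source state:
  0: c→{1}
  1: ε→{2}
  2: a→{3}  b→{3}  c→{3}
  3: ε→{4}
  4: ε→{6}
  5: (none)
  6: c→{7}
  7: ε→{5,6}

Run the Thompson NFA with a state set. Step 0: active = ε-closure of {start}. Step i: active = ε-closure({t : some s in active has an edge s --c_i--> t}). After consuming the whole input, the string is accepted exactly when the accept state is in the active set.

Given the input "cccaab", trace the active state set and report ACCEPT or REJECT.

Answer: REJECT

Steps:
initial (ε-close {0}): {0}
'c' @ 1: {1,2}
'c' @ 2: {3,4,6}
'c' @ 3: {5,6,7}  ✓accept
'a' @ 4: {}  — dead — no transitions
rest 'ab' ignored (set empty)
final: {}; accept 5 not in set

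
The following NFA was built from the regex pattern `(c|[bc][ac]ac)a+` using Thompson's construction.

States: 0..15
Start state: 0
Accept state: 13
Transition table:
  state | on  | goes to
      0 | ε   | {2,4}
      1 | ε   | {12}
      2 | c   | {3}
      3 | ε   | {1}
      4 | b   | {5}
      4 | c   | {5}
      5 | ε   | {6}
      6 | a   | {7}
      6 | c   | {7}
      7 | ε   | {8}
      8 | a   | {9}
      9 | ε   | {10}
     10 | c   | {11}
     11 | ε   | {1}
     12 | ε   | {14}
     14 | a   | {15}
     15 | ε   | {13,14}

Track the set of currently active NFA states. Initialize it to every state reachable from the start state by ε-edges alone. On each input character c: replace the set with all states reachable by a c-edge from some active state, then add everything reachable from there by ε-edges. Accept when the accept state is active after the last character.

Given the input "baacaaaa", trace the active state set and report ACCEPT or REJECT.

Answer: ACCEPT

Trace:
start: ε-closure({0}) = {0,2,4}
'b' @ 1: {5,6}
'a' @ 2: {7,8}
'a' @ 3: {9,10}
'c' @ 4: {1,11,12,14}
'a' @ 5: {13,14,15}  ✓accept
'a' @ 6: {13,14,15}  ✓accept
'a' @ 7: {13,14,15}  ✓accept
'a' @ 8: {13,14,15}  ✓accept
after full input: {13,14,15}  (accept=13 in)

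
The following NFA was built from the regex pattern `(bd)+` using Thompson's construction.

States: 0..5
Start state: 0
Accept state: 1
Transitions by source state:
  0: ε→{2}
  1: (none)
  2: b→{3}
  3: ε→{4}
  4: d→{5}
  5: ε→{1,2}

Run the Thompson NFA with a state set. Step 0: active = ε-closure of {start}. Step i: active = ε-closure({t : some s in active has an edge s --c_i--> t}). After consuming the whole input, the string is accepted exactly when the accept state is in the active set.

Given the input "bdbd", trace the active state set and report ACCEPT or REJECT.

Answer: ACCEPT

Trace:
S₀ = ε-closure({0}) = {0,2}
'b' @ 1: {3,4}
'd' @ 2: {1,2,5}  (accept∈set)
'b' @ 3: {3,4}
'd' @ 4: {1,2,5}  (accept∈set)
after full input: {1,2,5}  (accept=1 in)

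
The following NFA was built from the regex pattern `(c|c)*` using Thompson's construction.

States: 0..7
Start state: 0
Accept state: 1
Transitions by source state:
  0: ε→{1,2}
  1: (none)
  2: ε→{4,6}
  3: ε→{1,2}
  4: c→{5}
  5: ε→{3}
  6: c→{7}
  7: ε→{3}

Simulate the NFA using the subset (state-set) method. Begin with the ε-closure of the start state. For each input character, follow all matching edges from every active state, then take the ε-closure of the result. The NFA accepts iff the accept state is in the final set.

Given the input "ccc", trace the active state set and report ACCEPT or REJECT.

S₀ = ε-closure({0}) = {0,1,2,4,6}
'c' @ 1: {1,2,3,4,5,6,7}  [accepting]
'c' @ 2: {1,2,3,4,5,6,7}  [accepting]
'c' @ 3: {1,2,3,4,5,6,7}  [accepting]
end set {1,2,3,4,5,6,7} — state 1 in

Answer: ACCEPT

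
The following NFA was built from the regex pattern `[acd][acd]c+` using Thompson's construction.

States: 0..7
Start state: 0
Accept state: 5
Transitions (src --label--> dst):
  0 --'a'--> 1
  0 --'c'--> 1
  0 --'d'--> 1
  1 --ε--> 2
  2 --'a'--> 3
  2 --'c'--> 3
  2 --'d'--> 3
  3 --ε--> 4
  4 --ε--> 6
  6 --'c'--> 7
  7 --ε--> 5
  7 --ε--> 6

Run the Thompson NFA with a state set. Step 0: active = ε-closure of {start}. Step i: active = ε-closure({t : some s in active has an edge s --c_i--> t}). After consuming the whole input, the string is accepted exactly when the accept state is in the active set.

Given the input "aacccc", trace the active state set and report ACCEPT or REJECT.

Answer: ACCEPT

Steps:
initial (ε-close {0}): {0}
'a' @ 1: {1,2}
'a' @ 2: {3,4,6}
'c' @ 3: {5,6,7}  [accepting]
'c' @ 4: {5,6,7}  [accepting]
'c' @ 5: {5,6,7}  [accepting]
'c' @ 6: {5,6,7}  [accepting]
end set {5,6,7} — state 5 in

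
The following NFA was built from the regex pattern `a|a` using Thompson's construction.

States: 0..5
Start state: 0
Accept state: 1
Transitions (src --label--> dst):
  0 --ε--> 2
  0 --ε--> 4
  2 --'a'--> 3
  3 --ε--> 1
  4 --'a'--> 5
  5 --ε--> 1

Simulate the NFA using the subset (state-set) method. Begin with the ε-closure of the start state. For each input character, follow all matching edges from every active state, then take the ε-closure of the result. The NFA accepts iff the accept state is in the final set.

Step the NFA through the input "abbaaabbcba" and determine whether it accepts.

Answer: REJECT

Trace:
initial (ε-close {0}): {0,2,4}
'a' @ 1: {1,3,5}  (accept∈set)
'b' @ 2: {}  — no active states
rest 'baaabbcba' ignored (set empty)
final: {}; accept 1 not in set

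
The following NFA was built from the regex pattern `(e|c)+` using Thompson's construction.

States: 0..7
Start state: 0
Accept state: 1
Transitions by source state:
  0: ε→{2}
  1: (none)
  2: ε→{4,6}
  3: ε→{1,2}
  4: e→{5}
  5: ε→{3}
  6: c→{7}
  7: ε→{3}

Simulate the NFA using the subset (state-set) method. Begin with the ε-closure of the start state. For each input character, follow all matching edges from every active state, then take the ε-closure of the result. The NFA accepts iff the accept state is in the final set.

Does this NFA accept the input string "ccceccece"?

initial (ε-close {0}): {0,2,4,6}
'c' @ 1: {1,2,3,4,6,7}  [accepting]
'c' @ 2: {1,2,3,4,6,7}  [accepting]
'c' @ 3: {1,2,3,4,6,7}  [accepting]
'e' @ 4: {1,2,3,4,5,6}  [accepting]
'c' @ 5: {1,2,3,4,6,7}  [accepting]
'c' @ 6: {1,2,3,4,6,7}  [accepting]
'e' @ 7: {1,2,3,4,5,6}  [accepting]
'c' @ 8: {1,2,3,4,6,7}  [accepting]
'e' @ 9: {1,2,3,4,5,6}  [accepting]
after full input: {1,2,3,4,5,6}  (accept=1 in)

Answer: ACCEPT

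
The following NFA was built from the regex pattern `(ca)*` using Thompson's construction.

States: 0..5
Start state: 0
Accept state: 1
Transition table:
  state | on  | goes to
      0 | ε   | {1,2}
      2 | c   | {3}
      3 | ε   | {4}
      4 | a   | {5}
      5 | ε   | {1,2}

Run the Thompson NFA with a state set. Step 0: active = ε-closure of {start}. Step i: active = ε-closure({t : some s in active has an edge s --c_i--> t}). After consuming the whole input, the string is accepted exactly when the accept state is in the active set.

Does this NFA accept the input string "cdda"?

S₀ = ε-closure({0}) = {0,1,2}
'c' @ 1: {3,4}
'd' @ 2: {}  — state set empty
rest 'da' ignored (set empty)
end set {} — state 1 not in

Answer: REJECT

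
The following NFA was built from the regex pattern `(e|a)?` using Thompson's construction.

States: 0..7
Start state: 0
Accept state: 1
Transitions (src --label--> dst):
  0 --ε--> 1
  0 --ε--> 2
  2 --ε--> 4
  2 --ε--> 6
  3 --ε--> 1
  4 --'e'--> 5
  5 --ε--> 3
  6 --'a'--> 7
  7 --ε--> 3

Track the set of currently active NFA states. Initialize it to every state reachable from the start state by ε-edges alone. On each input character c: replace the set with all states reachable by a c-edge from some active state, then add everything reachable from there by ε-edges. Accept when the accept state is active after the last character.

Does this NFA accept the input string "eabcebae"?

Answer: REJECT

Steps:
initial (ε-close {0}): {0,1,2,4,6}
'e' @ 1: {1,3,5}  (accept∈set)
'a' @ 2: {}  — dead — no transitions
rest 'bcebae' ignored (set empty)
final: {}; accept 1 not in set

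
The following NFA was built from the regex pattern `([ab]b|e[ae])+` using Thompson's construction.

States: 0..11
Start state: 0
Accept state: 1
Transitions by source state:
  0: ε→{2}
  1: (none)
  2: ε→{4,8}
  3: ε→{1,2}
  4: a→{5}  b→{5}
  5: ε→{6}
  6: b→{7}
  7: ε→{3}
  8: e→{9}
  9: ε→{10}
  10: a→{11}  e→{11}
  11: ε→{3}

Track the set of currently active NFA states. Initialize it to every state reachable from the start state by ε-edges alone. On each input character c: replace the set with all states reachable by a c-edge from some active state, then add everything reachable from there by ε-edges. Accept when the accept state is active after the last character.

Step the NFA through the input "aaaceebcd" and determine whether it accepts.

initial (ε-close {0}): {0,2,4,8}
'a' @ 1: {5,6}
'a' @ 2: {}  — dead — no transitions
rest 'aceebcd' ignored (set empty)
after full input: {}  (accept=1 not in)

Answer: REJECT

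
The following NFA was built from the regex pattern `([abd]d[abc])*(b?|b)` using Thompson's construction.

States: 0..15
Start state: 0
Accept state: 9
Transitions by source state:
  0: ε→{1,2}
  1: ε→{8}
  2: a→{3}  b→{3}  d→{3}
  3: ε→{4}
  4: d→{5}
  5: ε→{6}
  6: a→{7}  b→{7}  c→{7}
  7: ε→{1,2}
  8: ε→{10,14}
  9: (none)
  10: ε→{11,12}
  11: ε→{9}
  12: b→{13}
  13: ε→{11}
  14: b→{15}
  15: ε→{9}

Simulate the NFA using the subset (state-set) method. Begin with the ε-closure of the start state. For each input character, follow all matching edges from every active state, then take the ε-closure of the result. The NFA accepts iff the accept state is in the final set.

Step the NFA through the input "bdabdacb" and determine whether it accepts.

Answer: REJECT

Derivation:
S₀ = ε-closure({0}) = {0,1,2,8,9,10,11,12,14}
'b' @ 1: {3,4,9,11,13,15}  (accept∈set)
'd' @ 2: {5,6}
'a' @ 3: {1,2,7,8,9,10,11,12,14}  (accept∈set)
'b' @ 4: {3,4,9,11,13,15}  (accept∈set)
'd' @ 5: {5,6}
'a' @ 6: {1,2,7,8,9,10,11,12,14}  (accept∈set)
'c' @ 7: {}  — dead — no transitions
rest 'b' ignored (set empty)
after full input: {}  (accept=9 not in)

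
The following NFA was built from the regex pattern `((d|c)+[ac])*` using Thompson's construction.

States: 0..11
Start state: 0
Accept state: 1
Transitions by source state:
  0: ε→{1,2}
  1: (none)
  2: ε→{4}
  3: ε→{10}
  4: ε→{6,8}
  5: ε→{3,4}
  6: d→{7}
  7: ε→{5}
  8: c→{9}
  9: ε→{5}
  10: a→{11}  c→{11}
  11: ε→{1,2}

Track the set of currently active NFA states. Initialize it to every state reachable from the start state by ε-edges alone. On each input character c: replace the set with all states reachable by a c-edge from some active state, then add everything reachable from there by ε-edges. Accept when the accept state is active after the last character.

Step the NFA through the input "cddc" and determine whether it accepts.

Answer: ACCEPT

Trace:
start: ε-closure({0}) = {0,1,2,4,6,8}
'c' @ 1: {3,4,5,6,8,9,10}
'd' @ 2: {3,4,5,6,7,8,10}
'd' @ 3: {3,4,5,6,7,8,10}
'c' @ 4: {1,2,3,4,5,6,8,9,10,11}  ✓accept
after full input: {1,2,3,4,5,6,8,9,10,11}  (accept=1 in)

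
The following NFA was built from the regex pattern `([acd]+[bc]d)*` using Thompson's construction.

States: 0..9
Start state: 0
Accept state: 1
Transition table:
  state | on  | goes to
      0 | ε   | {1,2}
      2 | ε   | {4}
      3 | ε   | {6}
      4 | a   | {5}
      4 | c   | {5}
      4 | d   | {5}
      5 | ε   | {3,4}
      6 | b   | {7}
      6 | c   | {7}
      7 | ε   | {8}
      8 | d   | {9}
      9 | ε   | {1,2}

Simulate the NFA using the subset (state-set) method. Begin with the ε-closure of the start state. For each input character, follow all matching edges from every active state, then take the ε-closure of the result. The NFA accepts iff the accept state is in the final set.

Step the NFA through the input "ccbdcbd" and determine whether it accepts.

Answer: ACCEPT

Derivation:
initial (ε-close {0}): {0,1,2,4}
'c' @ 1: {3,4,5,6}
'c' @ 2: {3,4,5,6,7,8}
'b' @ 3: {7,8}
'd' @ 4: {1,2,4,9}  ✓accept
'c' @ 5: {3,4,5,6}
'b' @ 6: {7,8}
'd' @ 7: {1,2,4,9}  ✓accept
after full input: {1,2,4,9}  (accept=1 in)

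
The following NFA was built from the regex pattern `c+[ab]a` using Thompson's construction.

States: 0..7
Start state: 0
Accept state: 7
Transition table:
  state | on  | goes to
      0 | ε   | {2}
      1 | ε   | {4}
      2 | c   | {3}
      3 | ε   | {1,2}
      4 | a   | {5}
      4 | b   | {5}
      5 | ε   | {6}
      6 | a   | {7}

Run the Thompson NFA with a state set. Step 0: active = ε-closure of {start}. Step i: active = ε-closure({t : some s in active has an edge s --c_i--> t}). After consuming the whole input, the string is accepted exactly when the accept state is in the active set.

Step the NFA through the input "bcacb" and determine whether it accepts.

initial (ε-close {0}): {0,2}
'b' @ 1: {}  — state set empty
rest 'cacb' ignored (set empty)
final: {}; accept 7 not in set

Answer: REJECT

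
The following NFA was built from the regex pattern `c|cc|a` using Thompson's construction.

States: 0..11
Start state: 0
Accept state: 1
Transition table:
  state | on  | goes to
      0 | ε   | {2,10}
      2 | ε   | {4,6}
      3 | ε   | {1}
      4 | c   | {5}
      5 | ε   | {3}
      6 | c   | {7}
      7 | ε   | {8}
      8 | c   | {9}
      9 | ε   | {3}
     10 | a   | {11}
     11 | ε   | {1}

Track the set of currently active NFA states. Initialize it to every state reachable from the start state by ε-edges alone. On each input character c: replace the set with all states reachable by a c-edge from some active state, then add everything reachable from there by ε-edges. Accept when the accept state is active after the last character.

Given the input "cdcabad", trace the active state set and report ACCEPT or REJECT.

Answer: REJECT

Steps:
S₀ = ε-closure({0}) = {0,2,4,6,10}
'c' @ 1: {1,3,5,7,8}  [accepting]
'd' @ 2: {}  — dead — no transitions
rest 'cabad' ignored (set empty)
end set {} — state 1 not in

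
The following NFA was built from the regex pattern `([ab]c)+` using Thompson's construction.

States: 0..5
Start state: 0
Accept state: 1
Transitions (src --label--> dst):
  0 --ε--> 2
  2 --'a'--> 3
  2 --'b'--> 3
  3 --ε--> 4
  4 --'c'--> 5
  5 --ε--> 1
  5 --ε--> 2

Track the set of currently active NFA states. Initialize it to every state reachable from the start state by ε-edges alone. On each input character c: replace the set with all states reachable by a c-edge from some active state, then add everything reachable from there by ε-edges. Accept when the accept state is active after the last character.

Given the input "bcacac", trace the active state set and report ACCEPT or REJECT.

start: ε-closure({0}) = {0,2}
'b' @ 1: {3,4}
'c' @ 2: {1,2,5}  ✓accept
'a' @ 3: {3,4}
'c' @ 4: {1,2,5}  ✓accept
'a' @ 5: {3,4}
'c' @ 6: {1,2,5}  ✓accept
end set {1,2,5} — state 1 in

Answer: ACCEPT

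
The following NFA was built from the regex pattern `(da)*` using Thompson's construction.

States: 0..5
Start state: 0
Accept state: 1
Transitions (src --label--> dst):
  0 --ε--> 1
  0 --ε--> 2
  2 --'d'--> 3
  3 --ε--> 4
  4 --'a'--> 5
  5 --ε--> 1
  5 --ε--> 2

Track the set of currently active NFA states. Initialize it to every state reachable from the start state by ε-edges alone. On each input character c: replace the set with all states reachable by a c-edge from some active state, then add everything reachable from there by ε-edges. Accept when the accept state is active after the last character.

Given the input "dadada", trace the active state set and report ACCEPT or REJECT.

S₀ = ε-closure({0}) = {0,1,2}
'd' @ 1: {3,4}
'a' @ 2: {1,2,5}  [accepting]
'd' @ 3: {3,4}
'a' @ 4: {1,2,5}  [accepting]
'd' @ 5: {3,4}
'a' @ 6: {1,2,5}  [accepting]
final: {1,2,5}; accept 1 in set

Answer: ACCEPT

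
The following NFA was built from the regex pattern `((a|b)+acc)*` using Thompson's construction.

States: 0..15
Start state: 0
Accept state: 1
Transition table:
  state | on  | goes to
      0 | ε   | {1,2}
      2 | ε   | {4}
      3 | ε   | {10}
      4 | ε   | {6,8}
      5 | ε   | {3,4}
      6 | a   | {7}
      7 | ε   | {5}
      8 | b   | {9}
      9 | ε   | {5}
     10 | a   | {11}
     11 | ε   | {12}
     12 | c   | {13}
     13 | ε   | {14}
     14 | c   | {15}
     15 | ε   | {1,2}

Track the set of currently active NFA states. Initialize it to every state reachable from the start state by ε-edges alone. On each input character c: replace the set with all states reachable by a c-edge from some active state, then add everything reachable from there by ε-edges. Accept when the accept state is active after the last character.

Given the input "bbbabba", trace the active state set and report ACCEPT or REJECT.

Answer: REJECT

Trace:
S₀ = ε-closure({0}) = {0,1,2,4,6,8}
'b' @ 1: {3,4,5,6,8,9,10}
'b' @ 2: {3,4,5,6,8,9,10}
'b' @ 3: {3,4,5,6,8,9,10}
'a' @ 4: {3,4,5,6,7,8,10,11,12}
'b' @ 5: {3,4,5,6,8,9,10}
'b' @ 6: {3,4,5,6,8,9,10}
'a' @ 7: {3,4,5,6,7,8,10,11,12}
end set {3,4,5,6,7,8,10,11,12} — state 1 not in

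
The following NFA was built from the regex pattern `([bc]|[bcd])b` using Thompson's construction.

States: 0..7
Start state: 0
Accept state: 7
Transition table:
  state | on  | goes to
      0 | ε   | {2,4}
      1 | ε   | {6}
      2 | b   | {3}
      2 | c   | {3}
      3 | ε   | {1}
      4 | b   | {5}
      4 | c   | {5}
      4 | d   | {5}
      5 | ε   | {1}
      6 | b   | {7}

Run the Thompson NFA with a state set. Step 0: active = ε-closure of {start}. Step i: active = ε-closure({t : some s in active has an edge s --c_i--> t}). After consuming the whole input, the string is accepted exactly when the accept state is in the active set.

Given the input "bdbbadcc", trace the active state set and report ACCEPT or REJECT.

initial (ε-close {0}): {0,2,4}
'b' @ 1: {1,3,5,6}
'd' @ 2: {}  — state set empty
rest 'bbadcc' ignored (set empty)
after full input: {}  (accept=7 not in)

Answer: REJECT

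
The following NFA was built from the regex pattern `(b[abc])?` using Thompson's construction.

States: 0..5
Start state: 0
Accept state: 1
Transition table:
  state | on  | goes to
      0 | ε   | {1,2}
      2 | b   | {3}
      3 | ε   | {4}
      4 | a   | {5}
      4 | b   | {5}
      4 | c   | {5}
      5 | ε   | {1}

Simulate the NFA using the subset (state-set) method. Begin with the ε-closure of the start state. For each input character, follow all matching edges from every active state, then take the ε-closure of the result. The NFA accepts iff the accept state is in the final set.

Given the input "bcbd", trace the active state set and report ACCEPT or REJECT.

initial (ε-close {0}): {0,1,2}
'b' @ 1: {3,4}
'c' @ 2: {1,5}  [accepting]
'b' @ 3: {}  — dead — no transitions
rest 'd' ignored (set empty)
end set {} — state 1 not in

Answer: REJECT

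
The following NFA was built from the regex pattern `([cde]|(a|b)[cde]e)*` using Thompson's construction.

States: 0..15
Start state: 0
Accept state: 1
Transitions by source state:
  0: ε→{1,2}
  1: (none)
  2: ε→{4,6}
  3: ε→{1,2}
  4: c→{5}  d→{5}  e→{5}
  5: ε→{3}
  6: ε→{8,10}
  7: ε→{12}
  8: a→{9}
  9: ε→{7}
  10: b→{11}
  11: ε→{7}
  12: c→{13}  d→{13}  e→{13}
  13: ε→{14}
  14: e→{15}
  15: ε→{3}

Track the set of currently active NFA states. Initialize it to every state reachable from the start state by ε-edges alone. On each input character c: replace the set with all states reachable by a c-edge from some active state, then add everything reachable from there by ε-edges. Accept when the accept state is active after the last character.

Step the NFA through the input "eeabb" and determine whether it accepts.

start: ε-closure({0}) = {0,1,2,4,6,8,10}
'e' @ 1: {1,2,3,4,5,6,8,10}  [accepting]
'e' @ 2: {1,2,3,4,5,6,8,10}  [accepting]
'a' @ 3: {7,9,12}
'b' @ 4: {}  — dead — no transitions
rest 'b' ignored (set empty)
after full input: {}  (accept=1 not in)

Answer: REJECT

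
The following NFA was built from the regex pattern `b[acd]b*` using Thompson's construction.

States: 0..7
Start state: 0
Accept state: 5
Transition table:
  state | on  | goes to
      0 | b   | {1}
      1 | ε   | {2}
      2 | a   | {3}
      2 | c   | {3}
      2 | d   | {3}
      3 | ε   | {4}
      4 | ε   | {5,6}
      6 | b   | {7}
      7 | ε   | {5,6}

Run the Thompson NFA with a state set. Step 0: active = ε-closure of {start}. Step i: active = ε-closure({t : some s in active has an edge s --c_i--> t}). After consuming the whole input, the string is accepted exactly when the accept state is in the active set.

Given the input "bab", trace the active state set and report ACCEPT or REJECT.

Answer: ACCEPT

Derivation:
initial (ε-close {0}): {0}
'b' @ 1: {1,2}
'a' @ 2: {3,4,5,6}  [accepting]
'b' @ 3: {5,6,7}  [accepting]
after full input: {5,6,7}  (accept=5 in)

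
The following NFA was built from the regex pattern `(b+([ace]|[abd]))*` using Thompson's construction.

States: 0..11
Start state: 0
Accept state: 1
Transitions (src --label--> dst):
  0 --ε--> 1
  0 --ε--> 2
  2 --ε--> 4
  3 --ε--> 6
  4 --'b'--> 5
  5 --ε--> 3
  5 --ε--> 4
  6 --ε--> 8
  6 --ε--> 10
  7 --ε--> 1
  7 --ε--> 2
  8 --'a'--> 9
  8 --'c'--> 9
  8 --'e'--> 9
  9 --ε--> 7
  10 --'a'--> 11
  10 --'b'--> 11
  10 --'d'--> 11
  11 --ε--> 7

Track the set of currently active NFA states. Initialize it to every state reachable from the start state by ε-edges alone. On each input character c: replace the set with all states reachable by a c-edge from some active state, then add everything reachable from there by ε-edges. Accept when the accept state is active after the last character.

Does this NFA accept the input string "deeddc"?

Answer: REJECT

Trace:
initial (ε-close {0}): {0,1,2,4}
'd' @ 1: {}  — state set empty
rest 'eeddc' ignored (set empty)
after full input: {}  (accept=1 not in)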